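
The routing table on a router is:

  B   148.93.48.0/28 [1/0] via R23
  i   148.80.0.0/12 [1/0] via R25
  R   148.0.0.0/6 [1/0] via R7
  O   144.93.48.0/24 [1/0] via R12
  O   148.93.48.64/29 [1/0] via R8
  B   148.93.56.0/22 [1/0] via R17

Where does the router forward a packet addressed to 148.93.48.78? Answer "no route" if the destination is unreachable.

Routes whose prefix contains 148.93.48.78:
  148.0.0.0/6 (148.0.0.0 - 151.255.255.255) -> R7
  148.80.0.0/12 (148.80.0.0 - 148.95.255.255) -> R25
More-specific entries that do NOT match:
  148.93.48.64/29 (148.93.48.64 - 148.93.48.71) does not contain 148.93.48.78
  148.93.48.0/28 (148.93.48.0 - 148.93.48.15) does not contain 148.93.48.78
  144.93.48.0/24 (144.93.48.0 - 144.93.48.255) does not contain 148.93.48.78
  148.93.56.0/22 (148.93.56.0 - 148.93.59.255) does not contain 148.93.48.78
Longest matching prefix is /12 -> next hop R25.

R25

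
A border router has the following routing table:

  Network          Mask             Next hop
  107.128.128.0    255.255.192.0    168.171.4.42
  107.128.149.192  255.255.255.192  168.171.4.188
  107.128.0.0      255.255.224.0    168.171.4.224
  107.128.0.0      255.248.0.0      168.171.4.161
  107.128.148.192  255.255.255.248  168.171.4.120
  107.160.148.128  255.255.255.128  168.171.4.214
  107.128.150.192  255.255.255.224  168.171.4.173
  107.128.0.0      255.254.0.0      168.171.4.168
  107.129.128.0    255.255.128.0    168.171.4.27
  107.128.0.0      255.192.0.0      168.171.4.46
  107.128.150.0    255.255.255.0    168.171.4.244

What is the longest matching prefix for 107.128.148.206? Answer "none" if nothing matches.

107.128.128.0/18

Entries matching 107.128.148.206:
  107.128.0.0/10 (107.128.0.0 - 107.191.255.255)
  107.128.0.0/13 (107.128.0.0 - 107.135.255.255)
  107.128.0.0/15 (107.128.0.0 - 107.129.255.255)
  107.128.128.0/18 (107.128.128.0 - 107.128.191.255)
Most specific is 107.128.128.0/18.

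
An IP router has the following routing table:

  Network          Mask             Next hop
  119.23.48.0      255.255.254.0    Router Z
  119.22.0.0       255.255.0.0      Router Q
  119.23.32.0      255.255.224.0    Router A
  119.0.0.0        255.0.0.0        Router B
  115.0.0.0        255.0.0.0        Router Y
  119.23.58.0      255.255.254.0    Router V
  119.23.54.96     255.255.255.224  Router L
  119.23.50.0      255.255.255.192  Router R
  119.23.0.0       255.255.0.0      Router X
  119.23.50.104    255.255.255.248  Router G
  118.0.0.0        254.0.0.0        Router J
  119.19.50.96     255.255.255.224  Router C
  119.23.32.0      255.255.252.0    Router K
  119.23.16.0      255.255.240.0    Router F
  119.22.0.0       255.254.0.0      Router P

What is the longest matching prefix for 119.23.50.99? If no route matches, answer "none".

119.23.32.0/19

Entries matching 119.23.50.99:
  118.0.0.0/7 (118.0.0.0 - 119.255.255.255)
  119.0.0.0/8 (119.0.0.0 - 119.255.255.255)
  119.22.0.0/15 (119.22.0.0 - 119.23.255.255)
  119.23.0.0/16 (119.23.0.0 - 119.23.255.255)
  119.23.32.0/19 (119.23.32.0 - 119.23.63.255)
Most specific is 119.23.32.0/19.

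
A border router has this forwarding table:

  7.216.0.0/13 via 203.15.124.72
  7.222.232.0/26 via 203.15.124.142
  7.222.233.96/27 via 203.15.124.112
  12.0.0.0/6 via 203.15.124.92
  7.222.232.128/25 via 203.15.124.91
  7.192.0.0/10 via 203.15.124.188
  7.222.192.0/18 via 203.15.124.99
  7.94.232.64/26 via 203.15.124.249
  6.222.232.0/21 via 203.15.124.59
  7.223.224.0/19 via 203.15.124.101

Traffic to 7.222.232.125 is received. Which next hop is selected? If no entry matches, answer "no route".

203.15.124.99

Routes whose prefix contains 7.222.232.125:
  7.192.0.0/10 (7.192.0.0 - 7.255.255.255) -> 203.15.124.188
  7.216.0.0/13 (7.216.0.0 - 7.223.255.255) -> 203.15.124.72
  7.222.192.0/18 (7.222.192.0 - 7.222.255.255) -> 203.15.124.99
More-specific entries that do NOT match:
  7.222.233.96/27 (7.222.233.96 - 7.222.233.127) does not contain 7.222.232.125
  7.222.232.0/26 (7.222.232.0 - 7.222.232.63) does not contain 7.222.232.125
  7.94.232.64/26 (7.94.232.64 - 7.94.232.127) does not contain 7.222.232.125
  7.222.232.128/25 (7.222.232.128 - 7.222.232.255) does not contain 7.222.232.125
  6.222.232.0/21 (6.222.232.0 - 6.222.239.255) does not contain 7.222.232.125
  7.223.224.0/19 (7.223.224.0 - 7.223.255.255) does not contain 7.222.232.125
Longest matching prefix is /18 -> next hop 203.15.124.99.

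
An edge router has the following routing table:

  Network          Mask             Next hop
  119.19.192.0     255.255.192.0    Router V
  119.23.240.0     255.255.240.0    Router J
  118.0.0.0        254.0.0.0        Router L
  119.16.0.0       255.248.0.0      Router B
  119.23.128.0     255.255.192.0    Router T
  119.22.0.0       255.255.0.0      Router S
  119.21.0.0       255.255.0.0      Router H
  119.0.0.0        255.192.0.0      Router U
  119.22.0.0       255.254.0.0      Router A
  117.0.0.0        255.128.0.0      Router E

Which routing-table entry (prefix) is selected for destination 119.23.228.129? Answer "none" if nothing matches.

Entries matching 119.23.228.129:
  118.0.0.0/7 (118.0.0.0 - 119.255.255.255)
  119.0.0.0/10 (119.0.0.0 - 119.63.255.255)
  119.16.0.0/13 (119.16.0.0 - 119.23.255.255)
  119.22.0.0/15 (119.22.0.0 - 119.23.255.255)
Most specific is 119.22.0.0/15.

119.22.0.0/15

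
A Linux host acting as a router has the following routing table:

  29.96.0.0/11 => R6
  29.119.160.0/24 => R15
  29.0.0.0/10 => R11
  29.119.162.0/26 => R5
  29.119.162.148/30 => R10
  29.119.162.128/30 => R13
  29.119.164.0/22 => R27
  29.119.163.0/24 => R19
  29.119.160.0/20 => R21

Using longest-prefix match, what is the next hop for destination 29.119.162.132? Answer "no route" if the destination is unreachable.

Routes whose prefix contains 29.119.162.132:
  29.96.0.0/11 (29.96.0.0 - 29.127.255.255) -> R6
  29.119.160.0/20 (29.119.160.0 - 29.119.175.255) -> R21
More-specific entries that do NOT match:
  29.119.162.148/30 (29.119.162.148 - 29.119.162.151) does not contain 29.119.162.132
  29.119.162.128/30 (29.119.162.128 - 29.119.162.131) does not contain 29.119.162.132
  29.119.162.0/26 (29.119.162.0 - 29.119.162.63) does not contain 29.119.162.132
  29.119.160.0/24 (29.119.160.0 - 29.119.160.255) does not contain 29.119.162.132
  29.119.163.0/24 (29.119.163.0 - 29.119.163.255) does not contain 29.119.162.132
  29.119.164.0/22 (29.119.164.0 - 29.119.167.255) does not contain 29.119.162.132
Longest matching prefix is /20 -> next hop R21.

R21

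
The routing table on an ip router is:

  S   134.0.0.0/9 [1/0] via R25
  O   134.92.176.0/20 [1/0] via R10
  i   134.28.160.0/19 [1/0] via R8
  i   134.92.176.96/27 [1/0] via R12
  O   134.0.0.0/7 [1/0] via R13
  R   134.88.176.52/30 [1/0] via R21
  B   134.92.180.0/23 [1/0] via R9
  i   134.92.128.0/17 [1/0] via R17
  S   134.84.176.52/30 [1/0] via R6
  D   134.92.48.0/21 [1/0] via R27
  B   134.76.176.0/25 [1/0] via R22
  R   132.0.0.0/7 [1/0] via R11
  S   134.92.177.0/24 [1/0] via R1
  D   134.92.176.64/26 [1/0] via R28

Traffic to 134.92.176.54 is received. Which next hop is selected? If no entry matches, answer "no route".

Routes whose prefix contains 134.92.176.54:
  134.0.0.0/7 (134.0.0.0 - 135.255.255.255) -> R13
  134.0.0.0/9 (134.0.0.0 - 134.127.255.255) -> R25
  134.92.128.0/17 (134.92.128.0 - 134.92.255.255) -> R17
  134.92.176.0/20 (134.92.176.0 - 134.92.191.255) -> R10
More-specific entries that do NOT match:
  134.88.176.52/30 (134.88.176.52 - 134.88.176.55) does not contain 134.92.176.54
  134.84.176.52/30 (134.84.176.52 - 134.84.176.55) does not contain 134.92.176.54
  134.92.176.96/27 (134.92.176.96 - 134.92.176.127) does not contain 134.92.176.54
  134.92.176.64/26 (134.92.176.64 - 134.92.176.127) does not contain 134.92.176.54
  134.76.176.0/25 (134.76.176.0 - 134.76.176.127) does not contain 134.92.176.54
  134.92.177.0/24 (134.92.177.0 - 134.92.177.255) does not contain 134.92.176.54
  134.92.180.0/23 (134.92.180.0 - 134.92.181.255) does not contain 134.92.176.54
  134.92.48.0/21 (134.92.48.0 - 134.92.55.255) does not contain 134.92.176.54
Longest matching prefix is /20 -> next hop R10.

R10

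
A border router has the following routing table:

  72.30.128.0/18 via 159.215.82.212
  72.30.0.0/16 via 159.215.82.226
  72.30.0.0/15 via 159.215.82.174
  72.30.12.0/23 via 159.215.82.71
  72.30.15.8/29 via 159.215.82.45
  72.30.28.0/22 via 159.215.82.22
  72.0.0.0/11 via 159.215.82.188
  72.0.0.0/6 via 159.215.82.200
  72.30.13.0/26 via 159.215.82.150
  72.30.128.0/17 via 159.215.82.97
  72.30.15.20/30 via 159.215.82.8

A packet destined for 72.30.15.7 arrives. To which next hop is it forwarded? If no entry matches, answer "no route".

159.215.82.226

Routes whose prefix contains 72.30.15.7:
  72.0.0.0/6 (72.0.0.0 - 75.255.255.255) -> 159.215.82.200
  72.0.0.0/11 (72.0.0.0 - 72.31.255.255) -> 159.215.82.188
  72.30.0.0/15 (72.30.0.0 - 72.31.255.255) -> 159.215.82.174
  72.30.0.0/16 (72.30.0.0 - 72.30.255.255) -> 159.215.82.226
More-specific entries that do NOT match:
  72.30.15.20/30 (72.30.15.20 - 72.30.15.23) does not contain 72.30.15.7
  72.30.15.8/29 (72.30.15.8 - 72.30.15.15) does not contain 72.30.15.7
  72.30.13.0/26 (72.30.13.0 - 72.30.13.63) does not contain 72.30.15.7
  72.30.12.0/23 (72.30.12.0 - 72.30.13.255) does not contain 72.30.15.7
  72.30.28.0/22 (72.30.28.0 - 72.30.31.255) does not contain 72.30.15.7
  72.30.128.0/18 (72.30.128.0 - 72.30.191.255) does not contain 72.30.15.7
  72.30.128.0/17 (72.30.128.0 - 72.30.255.255) does not contain 72.30.15.7
Longest matching prefix is /16 -> next hop 159.215.82.226.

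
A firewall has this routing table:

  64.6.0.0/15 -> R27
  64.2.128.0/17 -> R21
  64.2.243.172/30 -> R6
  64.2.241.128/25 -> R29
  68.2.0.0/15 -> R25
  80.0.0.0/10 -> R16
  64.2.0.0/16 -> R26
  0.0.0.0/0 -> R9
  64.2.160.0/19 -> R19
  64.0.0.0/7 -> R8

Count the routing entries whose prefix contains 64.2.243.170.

4

Prefixes containing 64.2.243.170:
  0.0.0.0/0 (default, matches everything)
  64.0.0.0/7 (64.0.0.0 - 65.255.255.255)
  64.2.0.0/16 (64.2.0.0 - 64.2.255.255)
  64.2.128.0/17 (64.2.128.0 - 64.2.255.255)
Total matching entries: 4.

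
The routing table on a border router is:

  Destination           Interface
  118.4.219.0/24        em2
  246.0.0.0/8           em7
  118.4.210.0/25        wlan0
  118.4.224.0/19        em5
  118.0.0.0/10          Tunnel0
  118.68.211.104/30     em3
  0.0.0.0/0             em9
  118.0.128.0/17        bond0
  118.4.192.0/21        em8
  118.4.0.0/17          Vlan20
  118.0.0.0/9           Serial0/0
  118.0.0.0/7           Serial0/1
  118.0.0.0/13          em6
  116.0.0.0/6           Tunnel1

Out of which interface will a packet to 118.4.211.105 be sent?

Routes whose prefix contains 118.4.211.105:
  0.0.0.0/0 (default, matches everything) -> em9
  116.0.0.0/6 (116.0.0.0 - 119.255.255.255) -> Tunnel1
  118.0.0.0/7 (118.0.0.0 - 119.255.255.255) -> Serial0/1
  118.0.0.0/9 (118.0.0.0 - 118.127.255.255) -> Serial0/0
  118.0.0.0/10 (118.0.0.0 - 118.63.255.255) -> Tunnel0
  118.0.0.0/13 (118.0.0.0 - 118.7.255.255) -> em6
More-specific entries that do NOT match:
  118.68.211.104/30 (118.68.211.104 - 118.68.211.107) does not contain 118.4.211.105
  118.4.210.0/25 (118.4.210.0 - 118.4.210.127) does not contain 118.4.211.105
  118.4.219.0/24 (118.4.219.0 - 118.4.219.255) does not contain 118.4.211.105
  118.4.192.0/21 (118.4.192.0 - 118.4.199.255) does not contain 118.4.211.105
  118.4.224.0/19 (118.4.224.0 - 118.4.255.255) does not contain 118.4.211.105
  118.0.128.0/17 (118.0.128.0 - 118.0.255.255) does not contain 118.4.211.105
  118.4.0.0/17 (118.4.0.0 - 118.4.127.255) does not contain 118.4.211.105
Longest matching prefix is /13 -> interface em6.

em6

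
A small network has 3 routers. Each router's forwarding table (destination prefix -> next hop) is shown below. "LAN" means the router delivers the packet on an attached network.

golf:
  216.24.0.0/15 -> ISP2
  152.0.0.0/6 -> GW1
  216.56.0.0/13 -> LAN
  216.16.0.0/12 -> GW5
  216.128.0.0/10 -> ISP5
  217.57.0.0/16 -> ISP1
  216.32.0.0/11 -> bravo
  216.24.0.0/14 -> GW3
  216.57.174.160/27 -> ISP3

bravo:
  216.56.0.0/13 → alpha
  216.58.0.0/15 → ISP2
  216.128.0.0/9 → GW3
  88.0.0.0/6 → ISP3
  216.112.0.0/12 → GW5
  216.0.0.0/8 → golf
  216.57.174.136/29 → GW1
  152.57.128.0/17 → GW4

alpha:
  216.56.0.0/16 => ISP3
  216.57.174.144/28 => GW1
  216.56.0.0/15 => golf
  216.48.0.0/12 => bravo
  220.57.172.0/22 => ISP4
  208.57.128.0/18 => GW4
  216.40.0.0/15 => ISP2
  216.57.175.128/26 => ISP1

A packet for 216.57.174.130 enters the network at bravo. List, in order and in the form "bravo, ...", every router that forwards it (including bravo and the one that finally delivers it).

bravo, alpha, golf

At bravo: longest match for 216.57.174.130 is 216.56.0.0/13 -> alpha
At alpha: longest match for 216.57.174.130 is 216.56.0.0/15 -> golf
At golf: longest match for 216.57.174.130 is 216.56.0.0/13 -> LAN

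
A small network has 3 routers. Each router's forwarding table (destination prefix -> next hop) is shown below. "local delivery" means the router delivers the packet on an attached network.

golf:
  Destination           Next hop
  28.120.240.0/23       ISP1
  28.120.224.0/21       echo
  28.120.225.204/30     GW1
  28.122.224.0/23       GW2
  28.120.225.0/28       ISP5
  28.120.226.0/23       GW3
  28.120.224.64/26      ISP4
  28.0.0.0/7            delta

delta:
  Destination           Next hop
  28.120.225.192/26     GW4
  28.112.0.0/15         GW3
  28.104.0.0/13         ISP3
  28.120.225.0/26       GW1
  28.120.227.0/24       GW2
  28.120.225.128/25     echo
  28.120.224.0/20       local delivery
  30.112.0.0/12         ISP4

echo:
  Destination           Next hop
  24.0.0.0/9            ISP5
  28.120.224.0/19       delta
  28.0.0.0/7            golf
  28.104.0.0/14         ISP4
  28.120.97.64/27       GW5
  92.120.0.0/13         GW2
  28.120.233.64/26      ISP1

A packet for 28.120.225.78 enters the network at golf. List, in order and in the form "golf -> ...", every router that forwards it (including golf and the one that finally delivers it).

At golf: longest match for 28.120.225.78 is 28.120.224.0/21 -> echo
At echo: longest match for 28.120.225.78 is 28.120.224.0/19 -> delta
At delta: longest match for 28.120.225.78 is 28.120.224.0/20 -> local delivery

golf -> echo -> delta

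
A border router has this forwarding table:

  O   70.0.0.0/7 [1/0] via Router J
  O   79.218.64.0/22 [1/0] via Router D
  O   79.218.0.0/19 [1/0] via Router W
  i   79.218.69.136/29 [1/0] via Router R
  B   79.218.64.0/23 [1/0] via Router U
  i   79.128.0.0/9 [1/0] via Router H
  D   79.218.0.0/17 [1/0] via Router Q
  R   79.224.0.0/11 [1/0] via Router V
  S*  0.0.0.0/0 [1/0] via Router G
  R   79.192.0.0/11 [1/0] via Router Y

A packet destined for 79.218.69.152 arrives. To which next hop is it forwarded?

Routes whose prefix contains 79.218.69.152:
  0.0.0.0/0 (default, matches everything) -> Router G
  79.128.0.0/9 (79.128.0.0 - 79.255.255.255) -> Router H
  79.192.0.0/11 (79.192.0.0 - 79.223.255.255) -> Router Y
  79.218.0.0/17 (79.218.0.0 - 79.218.127.255) -> Router Q
More-specific entries that do NOT match:
  79.218.69.136/29 (79.218.69.136 - 79.218.69.143) does not contain 79.218.69.152
  79.218.64.0/23 (79.218.64.0 - 79.218.65.255) does not contain 79.218.69.152
  79.218.64.0/22 (79.218.64.0 - 79.218.67.255) does not contain 79.218.69.152
  79.218.0.0/19 (79.218.0.0 - 79.218.31.255) does not contain 79.218.69.152
Longest matching prefix is /17 -> next hop Router Q.

Router Q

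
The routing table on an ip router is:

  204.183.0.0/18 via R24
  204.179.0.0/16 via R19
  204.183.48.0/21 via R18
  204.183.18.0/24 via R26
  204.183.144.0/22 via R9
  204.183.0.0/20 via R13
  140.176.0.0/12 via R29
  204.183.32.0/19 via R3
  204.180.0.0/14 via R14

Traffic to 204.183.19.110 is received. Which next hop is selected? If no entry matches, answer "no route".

R24

Routes whose prefix contains 204.183.19.110:
  204.180.0.0/14 (204.180.0.0 - 204.183.255.255) -> R14
  204.183.0.0/18 (204.183.0.0 - 204.183.63.255) -> R24
More-specific entries that do NOT match:
  204.183.18.0/24 (204.183.18.0 - 204.183.18.255) does not contain 204.183.19.110
  204.183.144.0/22 (204.183.144.0 - 204.183.147.255) does not contain 204.183.19.110
  204.183.48.0/21 (204.183.48.0 - 204.183.55.255) does not contain 204.183.19.110
  204.183.0.0/20 (204.183.0.0 - 204.183.15.255) does not contain 204.183.19.110
  204.183.32.0/19 (204.183.32.0 - 204.183.63.255) does not contain 204.183.19.110
Longest matching prefix is /18 -> next hop R24.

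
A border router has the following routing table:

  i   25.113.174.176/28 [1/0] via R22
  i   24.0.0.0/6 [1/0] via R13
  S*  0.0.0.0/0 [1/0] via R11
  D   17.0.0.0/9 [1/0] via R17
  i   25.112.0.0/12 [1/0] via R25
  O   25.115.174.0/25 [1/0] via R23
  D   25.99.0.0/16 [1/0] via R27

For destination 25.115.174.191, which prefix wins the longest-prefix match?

25.112.0.0/12

Entries matching 25.115.174.191:
  0.0.0.0/0 (default, matches everything)
  24.0.0.0/6 (24.0.0.0 - 27.255.255.255)
  25.112.0.0/12 (25.112.0.0 - 25.127.255.255)
Most specific is 25.112.0.0/12.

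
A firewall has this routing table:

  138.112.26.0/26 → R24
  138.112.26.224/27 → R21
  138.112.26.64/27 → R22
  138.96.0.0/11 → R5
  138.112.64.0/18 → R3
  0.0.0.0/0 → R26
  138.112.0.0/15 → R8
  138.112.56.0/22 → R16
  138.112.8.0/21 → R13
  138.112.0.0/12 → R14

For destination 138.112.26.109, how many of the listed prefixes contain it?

4

Prefixes containing 138.112.26.109:
  0.0.0.0/0 (default, matches everything)
  138.96.0.0/11 (138.96.0.0 - 138.127.255.255)
  138.112.0.0/12 (138.112.0.0 - 138.127.255.255)
  138.112.0.0/15 (138.112.0.0 - 138.113.255.255)
Total matching entries: 4.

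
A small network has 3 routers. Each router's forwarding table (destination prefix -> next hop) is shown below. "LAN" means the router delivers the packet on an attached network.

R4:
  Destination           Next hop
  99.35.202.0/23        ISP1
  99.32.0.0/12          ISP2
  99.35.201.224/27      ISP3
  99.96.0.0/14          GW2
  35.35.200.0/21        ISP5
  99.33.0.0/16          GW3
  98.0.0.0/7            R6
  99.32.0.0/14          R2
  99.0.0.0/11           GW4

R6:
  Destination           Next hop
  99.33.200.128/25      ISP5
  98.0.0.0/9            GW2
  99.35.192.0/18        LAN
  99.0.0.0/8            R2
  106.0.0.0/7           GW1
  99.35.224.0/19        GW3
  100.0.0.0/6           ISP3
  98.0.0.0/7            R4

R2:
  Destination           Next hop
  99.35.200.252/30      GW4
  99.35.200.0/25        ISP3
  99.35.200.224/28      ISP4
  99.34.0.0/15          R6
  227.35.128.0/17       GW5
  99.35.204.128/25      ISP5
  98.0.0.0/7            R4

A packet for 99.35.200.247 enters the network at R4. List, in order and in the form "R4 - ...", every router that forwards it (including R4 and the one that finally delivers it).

At R4: longest match for 99.35.200.247 is 99.32.0.0/14 -> R2
At R2: longest match for 99.35.200.247 is 99.34.0.0/15 -> R6
At R6: longest match for 99.35.200.247 is 99.35.192.0/18 -> LAN

R4 - R2 - R6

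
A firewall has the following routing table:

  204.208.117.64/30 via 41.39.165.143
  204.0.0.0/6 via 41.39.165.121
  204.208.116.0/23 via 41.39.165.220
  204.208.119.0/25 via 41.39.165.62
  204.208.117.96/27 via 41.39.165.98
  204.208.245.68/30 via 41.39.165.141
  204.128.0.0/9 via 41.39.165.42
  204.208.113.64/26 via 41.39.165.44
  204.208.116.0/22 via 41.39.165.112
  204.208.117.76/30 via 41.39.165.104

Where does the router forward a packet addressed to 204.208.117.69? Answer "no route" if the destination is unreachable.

41.39.165.220

Routes whose prefix contains 204.208.117.69:
  204.0.0.0/6 (204.0.0.0 - 207.255.255.255) -> 41.39.165.121
  204.128.0.0/9 (204.128.0.0 - 204.255.255.255) -> 41.39.165.42
  204.208.116.0/22 (204.208.116.0 - 204.208.119.255) -> 41.39.165.112
  204.208.116.0/23 (204.208.116.0 - 204.208.117.255) -> 41.39.165.220
More-specific entries that do NOT match:
  204.208.117.64/30 (204.208.117.64 - 204.208.117.67) does not contain 204.208.117.69
  204.208.245.68/30 (204.208.245.68 - 204.208.245.71) does not contain 204.208.117.69
  204.208.117.76/30 (204.208.117.76 - 204.208.117.79) does not contain 204.208.117.69
  204.208.117.96/27 (204.208.117.96 - 204.208.117.127) does not contain 204.208.117.69
  204.208.113.64/26 (204.208.113.64 - 204.208.113.127) does not contain 204.208.117.69
  204.208.119.0/25 (204.208.119.0 - 204.208.119.127) does not contain 204.208.117.69
Longest matching prefix is /23 -> next hop 41.39.165.220.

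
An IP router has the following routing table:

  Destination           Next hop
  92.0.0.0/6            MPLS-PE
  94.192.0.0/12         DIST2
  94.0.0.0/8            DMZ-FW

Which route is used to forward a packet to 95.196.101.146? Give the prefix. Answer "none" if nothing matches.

92.0.0.0/6

Entries matching 95.196.101.146:
  92.0.0.0/6 (92.0.0.0 - 95.255.255.255)
Most specific is 92.0.0.0/6.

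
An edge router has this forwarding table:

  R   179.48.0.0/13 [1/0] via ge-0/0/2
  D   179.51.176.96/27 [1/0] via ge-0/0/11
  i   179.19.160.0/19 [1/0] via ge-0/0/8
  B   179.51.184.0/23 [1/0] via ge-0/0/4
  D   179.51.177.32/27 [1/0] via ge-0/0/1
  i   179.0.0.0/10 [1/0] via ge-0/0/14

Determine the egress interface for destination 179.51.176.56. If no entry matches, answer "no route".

Routes whose prefix contains 179.51.176.56:
  179.0.0.0/10 (179.0.0.0 - 179.63.255.255) -> ge-0/0/14
  179.48.0.0/13 (179.48.0.0 - 179.55.255.255) -> ge-0/0/2
More-specific entries that do NOT match:
  179.51.176.96/27 (179.51.176.96 - 179.51.176.127) does not contain 179.51.176.56
  179.51.177.32/27 (179.51.177.32 - 179.51.177.63) does not contain 179.51.176.56
  179.51.184.0/23 (179.51.184.0 - 179.51.185.255) does not contain 179.51.176.56
  179.19.160.0/19 (179.19.160.0 - 179.19.191.255) does not contain 179.51.176.56
Longest matching prefix is /13 -> interface ge-0/0/2.

ge-0/0/2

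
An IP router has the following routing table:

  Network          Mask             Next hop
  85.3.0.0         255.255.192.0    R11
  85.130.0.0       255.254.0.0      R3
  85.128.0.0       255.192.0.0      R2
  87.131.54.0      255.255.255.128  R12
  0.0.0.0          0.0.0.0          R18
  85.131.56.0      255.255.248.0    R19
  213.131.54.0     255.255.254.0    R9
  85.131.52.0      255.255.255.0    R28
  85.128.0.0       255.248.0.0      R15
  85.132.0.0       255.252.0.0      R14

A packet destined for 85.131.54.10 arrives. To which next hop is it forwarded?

R3

Routes whose prefix contains 85.131.54.10:
  0.0.0.0/0 (default, matches everything) -> R18
  85.128.0.0/10 (85.128.0.0 - 85.191.255.255) -> R2
  85.128.0.0/13 (85.128.0.0 - 85.135.255.255) -> R15
  85.130.0.0/15 (85.130.0.0 - 85.131.255.255) -> R3
More-specific entries that do NOT match:
  87.131.54.0/25 (87.131.54.0 - 87.131.54.127) does not contain 85.131.54.10
  85.131.52.0/24 (85.131.52.0 - 85.131.52.255) does not contain 85.131.54.10
  213.131.54.0/23 (213.131.54.0 - 213.131.55.255) does not contain 85.131.54.10
  85.131.56.0/21 (85.131.56.0 - 85.131.63.255) does not contain 85.131.54.10
  85.3.0.0/18 (85.3.0.0 - 85.3.63.255) does not contain 85.131.54.10
Longest matching prefix is /15 -> next hop R3.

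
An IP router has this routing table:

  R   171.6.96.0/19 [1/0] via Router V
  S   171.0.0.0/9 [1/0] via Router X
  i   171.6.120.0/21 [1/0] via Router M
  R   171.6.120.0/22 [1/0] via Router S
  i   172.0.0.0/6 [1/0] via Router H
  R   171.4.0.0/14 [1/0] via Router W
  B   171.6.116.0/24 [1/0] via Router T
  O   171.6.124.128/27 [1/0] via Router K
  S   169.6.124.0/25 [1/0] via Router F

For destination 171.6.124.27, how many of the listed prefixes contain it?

4

Prefixes containing 171.6.124.27:
  171.0.0.0/9 (171.0.0.0 - 171.127.255.255)
  171.4.0.0/14 (171.4.0.0 - 171.7.255.255)
  171.6.96.0/19 (171.6.96.0 - 171.6.127.255)
  171.6.120.0/21 (171.6.120.0 - 171.6.127.255)
Total matching entries: 4.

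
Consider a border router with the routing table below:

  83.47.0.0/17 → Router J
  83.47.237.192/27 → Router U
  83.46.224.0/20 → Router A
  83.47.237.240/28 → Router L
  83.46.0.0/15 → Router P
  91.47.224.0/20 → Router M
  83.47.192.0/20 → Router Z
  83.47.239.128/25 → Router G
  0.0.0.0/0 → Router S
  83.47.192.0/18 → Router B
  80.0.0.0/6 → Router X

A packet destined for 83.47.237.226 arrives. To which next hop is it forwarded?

Routes whose prefix contains 83.47.237.226:
  0.0.0.0/0 (default, matches everything) -> Router S
  80.0.0.0/6 (80.0.0.0 - 83.255.255.255) -> Router X
  83.46.0.0/15 (83.46.0.0 - 83.47.255.255) -> Router P
  83.47.192.0/18 (83.47.192.0 - 83.47.255.255) -> Router B
More-specific entries that do NOT match:
  83.47.237.240/28 (83.47.237.240 - 83.47.237.255) does not contain 83.47.237.226
  83.47.237.192/27 (83.47.237.192 - 83.47.237.223) does not contain 83.47.237.226
  83.47.239.128/25 (83.47.239.128 - 83.47.239.255) does not contain 83.47.237.226
  83.46.224.0/20 (83.46.224.0 - 83.46.239.255) does not contain 83.47.237.226
  91.47.224.0/20 (91.47.224.0 - 91.47.239.255) does not contain 83.47.237.226
  83.47.192.0/20 (83.47.192.0 - 83.47.207.255) does not contain 83.47.237.226
Longest matching prefix is /18 -> next hop Router B.

Router B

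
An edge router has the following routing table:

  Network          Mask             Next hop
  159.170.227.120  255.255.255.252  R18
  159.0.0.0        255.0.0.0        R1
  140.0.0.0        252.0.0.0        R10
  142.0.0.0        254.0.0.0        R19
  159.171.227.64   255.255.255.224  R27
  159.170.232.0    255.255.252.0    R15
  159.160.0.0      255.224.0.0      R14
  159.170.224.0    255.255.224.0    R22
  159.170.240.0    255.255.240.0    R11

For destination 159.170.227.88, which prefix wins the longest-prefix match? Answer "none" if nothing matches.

159.170.224.0/19

Entries matching 159.170.227.88:
  159.0.0.0/8 (159.0.0.0 - 159.255.255.255)
  159.160.0.0/11 (159.160.0.0 - 159.191.255.255)
  159.170.224.0/19 (159.170.224.0 - 159.170.255.255)
Most specific is 159.170.224.0/19.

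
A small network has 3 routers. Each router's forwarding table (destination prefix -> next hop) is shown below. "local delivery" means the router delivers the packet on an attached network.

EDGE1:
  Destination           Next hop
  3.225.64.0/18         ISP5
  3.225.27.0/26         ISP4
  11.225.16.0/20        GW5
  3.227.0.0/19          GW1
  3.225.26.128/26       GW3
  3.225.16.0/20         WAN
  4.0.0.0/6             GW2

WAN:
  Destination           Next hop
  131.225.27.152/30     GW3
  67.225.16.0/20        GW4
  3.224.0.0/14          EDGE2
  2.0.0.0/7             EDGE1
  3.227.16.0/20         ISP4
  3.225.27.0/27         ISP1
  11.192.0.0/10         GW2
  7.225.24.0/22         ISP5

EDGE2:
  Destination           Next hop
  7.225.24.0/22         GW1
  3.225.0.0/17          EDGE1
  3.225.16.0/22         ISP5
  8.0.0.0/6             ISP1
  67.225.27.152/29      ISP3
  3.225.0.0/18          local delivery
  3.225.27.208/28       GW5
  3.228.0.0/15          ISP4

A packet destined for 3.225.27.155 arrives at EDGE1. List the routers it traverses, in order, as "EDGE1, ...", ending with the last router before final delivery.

At EDGE1: longest match for 3.225.27.155 is 3.225.16.0/20 -> WAN
At WAN: longest match for 3.225.27.155 is 3.224.0.0/14 -> EDGE2
At EDGE2: longest match for 3.225.27.155 is 3.225.0.0/18 -> local delivery

EDGE1, WAN, EDGE2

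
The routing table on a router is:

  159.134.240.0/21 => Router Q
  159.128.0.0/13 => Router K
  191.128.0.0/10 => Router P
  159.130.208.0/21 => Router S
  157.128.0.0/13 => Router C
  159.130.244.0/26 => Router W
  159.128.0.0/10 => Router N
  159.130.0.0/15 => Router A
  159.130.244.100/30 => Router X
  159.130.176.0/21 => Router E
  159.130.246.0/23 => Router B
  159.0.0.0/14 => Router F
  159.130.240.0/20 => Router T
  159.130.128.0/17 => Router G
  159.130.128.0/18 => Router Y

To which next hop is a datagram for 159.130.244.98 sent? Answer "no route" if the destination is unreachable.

Router T

Routes whose prefix contains 159.130.244.98:
  159.128.0.0/10 (159.128.0.0 - 159.191.255.255) -> Router N
  159.128.0.0/13 (159.128.0.0 - 159.135.255.255) -> Router K
  159.130.0.0/15 (159.130.0.0 - 159.131.255.255) -> Router A
  159.130.128.0/17 (159.130.128.0 - 159.130.255.255) -> Router G
  159.130.240.0/20 (159.130.240.0 - 159.130.255.255) -> Router T
More-specific entries that do NOT match:
  159.130.244.100/30 (159.130.244.100 - 159.130.244.103) does not contain 159.130.244.98
  159.130.244.0/26 (159.130.244.0 - 159.130.244.63) does not contain 159.130.244.98
  159.130.246.0/23 (159.130.246.0 - 159.130.247.255) does not contain 159.130.244.98
  159.134.240.0/21 (159.134.240.0 - 159.134.247.255) does not contain 159.130.244.98
  159.130.208.0/21 (159.130.208.0 - 159.130.215.255) does not contain 159.130.244.98
  159.130.176.0/21 (159.130.176.0 - 159.130.183.255) does not contain 159.130.244.98
Longest matching prefix is /20 -> next hop Router T.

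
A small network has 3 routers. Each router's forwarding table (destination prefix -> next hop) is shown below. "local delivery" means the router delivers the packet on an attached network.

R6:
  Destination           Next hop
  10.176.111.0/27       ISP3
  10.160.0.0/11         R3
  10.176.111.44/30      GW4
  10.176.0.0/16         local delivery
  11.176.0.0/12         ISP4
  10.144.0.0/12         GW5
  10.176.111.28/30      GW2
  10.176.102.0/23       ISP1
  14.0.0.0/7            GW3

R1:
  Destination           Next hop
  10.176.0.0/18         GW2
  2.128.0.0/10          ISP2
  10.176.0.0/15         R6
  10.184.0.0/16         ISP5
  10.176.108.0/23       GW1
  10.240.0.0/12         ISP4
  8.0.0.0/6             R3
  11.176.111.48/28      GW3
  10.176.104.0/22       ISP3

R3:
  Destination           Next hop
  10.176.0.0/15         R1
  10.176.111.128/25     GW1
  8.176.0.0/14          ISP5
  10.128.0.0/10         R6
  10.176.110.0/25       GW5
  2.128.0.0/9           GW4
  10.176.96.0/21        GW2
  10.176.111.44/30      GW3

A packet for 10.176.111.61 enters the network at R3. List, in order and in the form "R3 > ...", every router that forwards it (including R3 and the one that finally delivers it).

At R3: longest match for 10.176.111.61 is 10.176.0.0/15 -> R1
At R1: longest match for 10.176.111.61 is 10.176.0.0/15 -> R6
At R6: longest match for 10.176.111.61 is 10.176.0.0/16 -> local delivery

R3 > R1 > R6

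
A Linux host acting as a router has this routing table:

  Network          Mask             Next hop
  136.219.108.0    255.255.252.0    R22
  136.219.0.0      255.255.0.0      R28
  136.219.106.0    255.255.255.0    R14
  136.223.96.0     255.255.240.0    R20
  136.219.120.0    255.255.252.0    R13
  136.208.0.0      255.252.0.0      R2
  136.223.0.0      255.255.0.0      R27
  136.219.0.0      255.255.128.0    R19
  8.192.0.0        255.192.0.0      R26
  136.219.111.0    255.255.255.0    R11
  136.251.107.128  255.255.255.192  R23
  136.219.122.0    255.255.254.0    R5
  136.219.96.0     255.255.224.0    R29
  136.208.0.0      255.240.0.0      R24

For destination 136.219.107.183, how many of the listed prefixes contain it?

Prefixes containing 136.219.107.183:
  136.208.0.0/12 (136.208.0.0 - 136.223.255.255)
  136.219.0.0/16 (136.219.0.0 - 136.219.255.255)
  136.219.0.0/17 (136.219.0.0 - 136.219.127.255)
  136.219.96.0/19 (136.219.96.0 - 136.219.127.255)
Total matching entries: 4.

4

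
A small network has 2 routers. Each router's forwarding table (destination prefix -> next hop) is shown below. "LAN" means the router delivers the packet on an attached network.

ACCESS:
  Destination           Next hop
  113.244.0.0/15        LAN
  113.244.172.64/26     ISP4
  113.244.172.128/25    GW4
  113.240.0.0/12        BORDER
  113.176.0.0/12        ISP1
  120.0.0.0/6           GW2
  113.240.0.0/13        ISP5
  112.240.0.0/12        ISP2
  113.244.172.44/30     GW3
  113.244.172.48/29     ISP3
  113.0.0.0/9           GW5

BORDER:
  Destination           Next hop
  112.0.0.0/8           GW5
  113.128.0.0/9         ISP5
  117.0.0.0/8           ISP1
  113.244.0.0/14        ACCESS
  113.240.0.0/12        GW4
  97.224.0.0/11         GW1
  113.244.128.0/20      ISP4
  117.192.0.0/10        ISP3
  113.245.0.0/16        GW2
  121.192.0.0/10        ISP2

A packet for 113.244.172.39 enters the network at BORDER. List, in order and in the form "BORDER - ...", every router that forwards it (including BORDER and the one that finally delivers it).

BORDER - ACCESS

At BORDER: longest match for 113.244.172.39 is 113.244.0.0/14 -> ACCESS
At ACCESS: longest match for 113.244.172.39 is 113.244.0.0/15 -> LAN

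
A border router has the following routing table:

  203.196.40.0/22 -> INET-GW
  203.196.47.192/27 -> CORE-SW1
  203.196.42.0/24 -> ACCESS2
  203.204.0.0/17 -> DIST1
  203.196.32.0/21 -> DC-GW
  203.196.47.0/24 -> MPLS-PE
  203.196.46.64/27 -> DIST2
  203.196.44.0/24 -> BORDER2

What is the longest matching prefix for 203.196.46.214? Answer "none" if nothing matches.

none

203.196.46.214 is outside every listed prefix and there is no default route.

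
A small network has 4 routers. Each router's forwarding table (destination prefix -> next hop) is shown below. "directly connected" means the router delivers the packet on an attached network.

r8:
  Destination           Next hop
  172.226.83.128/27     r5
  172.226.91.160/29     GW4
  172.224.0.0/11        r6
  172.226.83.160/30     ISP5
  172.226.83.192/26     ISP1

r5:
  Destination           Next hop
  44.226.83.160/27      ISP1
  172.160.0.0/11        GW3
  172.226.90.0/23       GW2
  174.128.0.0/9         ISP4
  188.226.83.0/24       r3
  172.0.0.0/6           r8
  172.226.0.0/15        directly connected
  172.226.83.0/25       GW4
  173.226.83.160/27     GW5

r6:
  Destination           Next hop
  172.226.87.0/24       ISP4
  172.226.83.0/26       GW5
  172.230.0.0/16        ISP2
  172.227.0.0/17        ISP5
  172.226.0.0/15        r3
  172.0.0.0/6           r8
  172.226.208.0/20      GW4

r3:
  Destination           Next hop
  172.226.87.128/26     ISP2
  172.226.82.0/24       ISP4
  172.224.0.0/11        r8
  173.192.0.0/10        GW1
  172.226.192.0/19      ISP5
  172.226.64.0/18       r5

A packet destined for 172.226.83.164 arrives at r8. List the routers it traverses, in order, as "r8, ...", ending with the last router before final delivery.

At r8: longest match for 172.226.83.164 is 172.224.0.0/11 -> r6
At r6: longest match for 172.226.83.164 is 172.226.0.0/15 -> r3
At r3: longest match for 172.226.83.164 is 172.226.64.0/18 -> r5
At r5: longest match for 172.226.83.164 is 172.226.0.0/15 -> directly connected

r8, r6, r3, r5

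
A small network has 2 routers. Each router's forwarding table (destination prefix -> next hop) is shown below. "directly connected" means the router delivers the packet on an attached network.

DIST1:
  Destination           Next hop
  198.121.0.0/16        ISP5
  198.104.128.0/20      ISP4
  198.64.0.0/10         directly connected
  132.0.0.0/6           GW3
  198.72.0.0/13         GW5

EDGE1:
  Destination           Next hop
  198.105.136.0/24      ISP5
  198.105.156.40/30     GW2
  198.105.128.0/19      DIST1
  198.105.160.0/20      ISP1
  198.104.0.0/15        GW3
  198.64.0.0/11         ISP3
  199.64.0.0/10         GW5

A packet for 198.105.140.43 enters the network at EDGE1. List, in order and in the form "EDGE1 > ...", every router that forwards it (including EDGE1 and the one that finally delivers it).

EDGE1 > DIST1

At EDGE1: longest match for 198.105.140.43 is 198.105.128.0/19 -> DIST1
At DIST1: longest match for 198.105.140.43 is 198.64.0.0/10 -> directly connected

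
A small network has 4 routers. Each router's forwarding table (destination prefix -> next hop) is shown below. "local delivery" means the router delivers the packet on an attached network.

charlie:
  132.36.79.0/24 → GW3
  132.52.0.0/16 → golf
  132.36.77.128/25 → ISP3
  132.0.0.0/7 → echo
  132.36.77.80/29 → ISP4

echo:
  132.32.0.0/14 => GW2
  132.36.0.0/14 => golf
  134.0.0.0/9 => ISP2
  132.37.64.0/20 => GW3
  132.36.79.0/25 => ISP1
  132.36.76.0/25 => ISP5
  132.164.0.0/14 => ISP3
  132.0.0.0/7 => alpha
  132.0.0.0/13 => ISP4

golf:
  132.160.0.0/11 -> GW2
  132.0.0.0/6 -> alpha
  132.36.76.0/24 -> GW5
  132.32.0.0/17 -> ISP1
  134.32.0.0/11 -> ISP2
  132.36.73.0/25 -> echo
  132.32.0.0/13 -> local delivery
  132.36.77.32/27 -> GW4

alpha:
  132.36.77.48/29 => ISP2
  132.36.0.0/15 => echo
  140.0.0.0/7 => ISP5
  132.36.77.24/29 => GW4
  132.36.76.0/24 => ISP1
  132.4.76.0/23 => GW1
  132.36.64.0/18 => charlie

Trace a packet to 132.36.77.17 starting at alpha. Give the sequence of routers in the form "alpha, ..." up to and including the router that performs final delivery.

alpha, charlie, echo, golf

At alpha: longest match for 132.36.77.17 is 132.36.64.0/18 -> charlie
At charlie: longest match for 132.36.77.17 is 132.0.0.0/7 -> echo
At echo: longest match for 132.36.77.17 is 132.36.0.0/14 -> golf
At golf: longest match for 132.36.77.17 is 132.32.0.0/13 -> local delivery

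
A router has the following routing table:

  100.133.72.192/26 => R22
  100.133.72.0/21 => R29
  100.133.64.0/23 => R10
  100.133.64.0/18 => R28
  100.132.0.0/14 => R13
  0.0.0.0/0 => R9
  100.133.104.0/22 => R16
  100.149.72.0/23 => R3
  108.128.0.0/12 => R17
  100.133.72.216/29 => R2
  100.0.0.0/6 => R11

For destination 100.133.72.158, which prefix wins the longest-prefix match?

100.133.72.0/21

Entries matching 100.133.72.158:
  0.0.0.0/0 (default, matches everything)
  100.0.0.0/6 (100.0.0.0 - 103.255.255.255)
  100.132.0.0/14 (100.132.0.0 - 100.135.255.255)
  100.133.64.0/18 (100.133.64.0 - 100.133.127.255)
  100.133.72.0/21 (100.133.72.0 - 100.133.79.255)
Most specific is 100.133.72.0/21.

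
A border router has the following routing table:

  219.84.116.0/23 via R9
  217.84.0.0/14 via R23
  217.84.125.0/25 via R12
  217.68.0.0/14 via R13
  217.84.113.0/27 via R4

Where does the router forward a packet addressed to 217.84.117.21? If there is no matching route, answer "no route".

R23

Routes whose prefix contains 217.84.117.21:
  217.84.0.0/14 (217.84.0.0 - 217.87.255.255) -> R23
More-specific entries that do NOT match:
  217.84.113.0/27 (217.84.113.0 - 217.84.113.31) does not contain 217.84.117.21
  217.84.125.0/25 (217.84.125.0 - 217.84.125.127) does not contain 217.84.117.21
  219.84.116.0/23 (219.84.116.0 - 219.84.117.255) does not contain 217.84.117.21
Longest matching prefix is /14 -> next hop R23.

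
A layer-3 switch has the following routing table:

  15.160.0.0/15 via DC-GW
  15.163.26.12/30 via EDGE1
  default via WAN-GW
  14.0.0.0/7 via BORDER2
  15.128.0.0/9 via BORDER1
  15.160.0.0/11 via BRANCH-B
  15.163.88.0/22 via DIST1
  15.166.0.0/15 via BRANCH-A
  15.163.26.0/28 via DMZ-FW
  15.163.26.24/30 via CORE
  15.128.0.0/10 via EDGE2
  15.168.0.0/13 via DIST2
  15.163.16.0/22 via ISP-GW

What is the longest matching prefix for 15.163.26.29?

Entries matching 15.163.26.29:
  0.0.0.0/0 (default, matches everything)
  14.0.0.0/7 (14.0.0.0 - 15.255.255.255)
  15.128.0.0/9 (15.128.0.0 - 15.255.255.255)
  15.128.0.0/10 (15.128.0.0 - 15.191.255.255)
  15.160.0.0/11 (15.160.0.0 - 15.191.255.255)
Most specific is 15.160.0.0/11.

15.160.0.0/11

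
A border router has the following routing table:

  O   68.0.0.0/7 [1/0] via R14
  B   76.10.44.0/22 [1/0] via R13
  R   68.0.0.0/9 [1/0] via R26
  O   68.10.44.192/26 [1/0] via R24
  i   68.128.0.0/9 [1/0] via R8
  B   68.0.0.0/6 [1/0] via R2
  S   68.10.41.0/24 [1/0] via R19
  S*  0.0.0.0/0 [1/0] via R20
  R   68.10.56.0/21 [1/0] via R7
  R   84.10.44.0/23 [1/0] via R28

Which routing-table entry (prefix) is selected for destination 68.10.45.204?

68.0.0.0/9

Entries matching 68.10.45.204:
  0.0.0.0/0 (default, matches everything)
  68.0.0.0/6 (68.0.0.0 - 71.255.255.255)
  68.0.0.0/7 (68.0.0.0 - 69.255.255.255)
  68.0.0.0/9 (68.0.0.0 - 68.127.255.255)
Most specific is 68.0.0.0/9.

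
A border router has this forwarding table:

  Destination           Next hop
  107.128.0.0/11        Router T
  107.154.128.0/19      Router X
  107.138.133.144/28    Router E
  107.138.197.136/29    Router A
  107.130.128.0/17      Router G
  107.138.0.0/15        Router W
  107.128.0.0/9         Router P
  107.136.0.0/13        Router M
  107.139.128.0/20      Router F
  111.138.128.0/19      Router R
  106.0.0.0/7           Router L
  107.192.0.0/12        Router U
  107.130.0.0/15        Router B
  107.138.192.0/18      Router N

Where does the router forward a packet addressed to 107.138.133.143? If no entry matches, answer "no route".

Routes whose prefix contains 107.138.133.143:
  106.0.0.0/7 (106.0.0.0 - 107.255.255.255) -> Router L
  107.128.0.0/9 (107.128.0.0 - 107.255.255.255) -> Router P
  107.128.0.0/11 (107.128.0.0 - 107.159.255.255) -> Router T
  107.136.0.0/13 (107.136.0.0 - 107.143.255.255) -> Router M
  107.138.0.0/15 (107.138.0.0 - 107.139.255.255) -> Router W
More-specific entries that do NOT match:
  107.138.197.136/29 (107.138.197.136 - 107.138.197.143) does not contain 107.138.133.143
  107.138.133.144/28 (107.138.133.144 - 107.138.133.159) does not contain 107.138.133.143
  107.139.128.0/20 (107.139.128.0 - 107.139.143.255) does not contain 107.138.133.143
  107.154.128.0/19 (107.154.128.0 - 107.154.159.255) does not contain 107.138.133.143
  111.138.128.0/19 (111.138.128.0 - 111.138.159.255) does not contain 107.138.133.143
  107.138.192.0/18 (107.138.192.0 - 107.138.255.255) does not contain 107.138.133.143
  107.130.128.0/17 (107.130.128.0 - 107.130.255.255) does not contain 107.138.133.143
Longest matching prefix is /15 -> next hop Router W.

Router W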